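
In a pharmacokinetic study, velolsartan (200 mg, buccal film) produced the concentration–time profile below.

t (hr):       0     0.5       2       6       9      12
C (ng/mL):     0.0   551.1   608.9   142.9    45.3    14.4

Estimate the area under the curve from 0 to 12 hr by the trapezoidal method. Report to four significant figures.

Trapezoidal AUC_0→12:
  [0→0.5]: (0.0+551.1)/2 × 0.5 = 137.775
  [0.5→2]: (551.1+608.9)/2 × 1.5 = 870.0
  [2→6]: (608.9+142.9)/2 × 4 = 1503.6
  [6→9]: (142.9+45.3)/2 × 3 = 282.3
  [9→12]: (45.3+14.4)/2 × 3 = 89.55
  Sum = 2883.225 ng/mL·hr

AUC = 2883 ng/mL·hr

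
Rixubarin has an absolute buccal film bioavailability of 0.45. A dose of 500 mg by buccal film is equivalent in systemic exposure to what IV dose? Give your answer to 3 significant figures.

D_iv = 225 mg

Systemic exposure from an extravascular dose = F × D_ev, so the equivalent IV dose is F × D_ev.
D_iv = F × D_ev = 0.45 × 500 = 225 mg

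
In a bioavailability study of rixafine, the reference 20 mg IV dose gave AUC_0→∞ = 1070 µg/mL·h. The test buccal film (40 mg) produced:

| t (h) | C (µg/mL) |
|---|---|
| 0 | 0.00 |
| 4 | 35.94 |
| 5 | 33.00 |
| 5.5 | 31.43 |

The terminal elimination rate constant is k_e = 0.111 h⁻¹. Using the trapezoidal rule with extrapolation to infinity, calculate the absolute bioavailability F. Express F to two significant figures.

F = 0.19

Trapezoidal AUC_0→5.5 (buccal film):
  [0→4]: (0.00+35.94)/2 × 4 = 71.88
  [4→5]: (35.94+33.00)/2 × 1 = 34.47
  [5→5.5]: (33.00+31.43)/2 × 0.5 = 16.1075
  Sum = 122.4575 µg/mL·h
Tail: C_last/k_e = 31.43/0.111 = 283.153
AUC_0→∞ (buccal film) = 122.4575 + 283.153 = 405.6105 µg/mL·h
F = (AUC_ev/D_ev)/(AUC_iv/D_iv) = (405.6105/40)/(1070/20) = 10.1403/53.5 = 0.1895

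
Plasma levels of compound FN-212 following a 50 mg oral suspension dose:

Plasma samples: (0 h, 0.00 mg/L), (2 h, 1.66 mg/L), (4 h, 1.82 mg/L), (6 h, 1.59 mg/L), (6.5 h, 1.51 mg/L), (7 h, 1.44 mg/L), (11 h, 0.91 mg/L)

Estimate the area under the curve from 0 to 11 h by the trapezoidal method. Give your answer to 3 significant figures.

Trapezoidal AUC_0→11:
  [0→2]: (0.00+1.66)/2 × 2 = 1.66
  [2→4]: (1.66+1.82)/2 × 2 = 3.48
  [4→6]: (1.82+1.59)/2 × 2 = 3.41
  [6→6.5]: (1.59+1.51)/2 × 0.5 = 0.775
  [6.5→7]: (1.51+1.44)/2 × 0.5 = 0.7375
  [7→11]: (1.44+0.91)/2 × 4 = 4.7
  Sum = 14.7625 mg/L·h

AUC = 14.8 mg/L·h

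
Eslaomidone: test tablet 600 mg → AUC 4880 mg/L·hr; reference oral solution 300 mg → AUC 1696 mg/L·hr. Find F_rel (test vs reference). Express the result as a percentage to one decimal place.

F_rel = (AUC_test/D_test) / (AUC_ref/D_ref)
      = (4880/600) / (1696/300)
      = 8.13333 / 5.65333 = 1.4387 = 143.87%

F_rel = 143.9%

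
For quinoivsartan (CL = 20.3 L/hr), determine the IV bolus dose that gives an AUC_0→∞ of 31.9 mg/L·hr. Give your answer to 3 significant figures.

Dose = 648 mg

Dose_iv = CL × AUC_0→∞
     = 20.3 × 31.9 = 647.57 mg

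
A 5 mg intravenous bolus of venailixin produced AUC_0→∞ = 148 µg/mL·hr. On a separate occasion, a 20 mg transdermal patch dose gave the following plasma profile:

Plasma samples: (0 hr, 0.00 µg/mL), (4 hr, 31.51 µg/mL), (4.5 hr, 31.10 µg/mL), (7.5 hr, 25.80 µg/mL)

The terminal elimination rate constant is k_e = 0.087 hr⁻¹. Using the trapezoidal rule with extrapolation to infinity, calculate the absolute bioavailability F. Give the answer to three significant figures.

Trapezoidal AUC_0→7.5 (transdermal patch):
  [0→4]: (0.00+31.51)/2 × 4 = 63.02
  [4→4.5]: (31.51+31.10)/2 × 0.5 = 15.6525
  [4.5→7.5]: (31.10+25.80)/2 × 3 = 85.35
  Sum = 164.0225 µg/mL·hr
Tail: C_last/k_e = 25.80/0.087 = 296.552
AUC_0→∞ (transdermal patch) = 164.0225 + 296.552 = 460.5745 µg/mL·hr
F = (AUC_ev/D_ev)/(AUC_iv/D_iv) = (460.5745/20)/(148/5) = 23.028725/29.6 = 0.7780

F = 0.778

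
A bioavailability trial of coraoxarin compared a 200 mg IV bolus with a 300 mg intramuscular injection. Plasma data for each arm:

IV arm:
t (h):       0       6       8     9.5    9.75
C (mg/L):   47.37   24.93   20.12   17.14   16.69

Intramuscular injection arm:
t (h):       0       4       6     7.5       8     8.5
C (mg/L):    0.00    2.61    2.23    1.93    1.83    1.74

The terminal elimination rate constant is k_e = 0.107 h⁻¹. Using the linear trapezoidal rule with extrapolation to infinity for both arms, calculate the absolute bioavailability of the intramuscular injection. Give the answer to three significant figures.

F = 0.0463

Trapezoidal AUC_0→9.75 (IV):
  [0→6]: (47.37+24.93)/2 × 6 = 216.9
  [6→8]: (24.93+20.12)/2 × 2 = 45.05
  [8→9.5]: (20.12+17.14)/2 × 1.5 = 27.945
  [9.5→9.75]: (17.14+16.69)/2 × 0.25 = 4.22875
  Sum = 294.12375 mg/L·h
IV tail: 16.69/0.107 = 155.981; AUC_iv,0→∞ = 294.12375 + 155.981 = 450.10475 mg/L·h
Trapezoidal AUC_0→8.5 (intramuscular injection):
  [0→4]: (0.00+2.61)/2 × 4 = 5.22
  [4→6]: (2.61+2.23)/2 × 2 = 4.84
  [6→7.5]: (2.23+1.93)/2 × 1.5 = 3.12
  [7.5→8]: (1.93+1.83)/2 × 0.5 = 0.94
  [8→8.5]: (1.83+1.74)/2 × 0.5 = 0.8925
  Sum = 15.0125 mg/L·h
intramuscular injection tail: 1.74/0.107 = 16.262; AUC_ev,0→∞ = 15.0125 + 16.262 = 31.2745 mg/L·h
F = (AUC_ev/D_ev)/(AUC_iv/D_iv) = (31.2745/300)/(450.10475/200) = 0.104248/2.25052 = 0.0463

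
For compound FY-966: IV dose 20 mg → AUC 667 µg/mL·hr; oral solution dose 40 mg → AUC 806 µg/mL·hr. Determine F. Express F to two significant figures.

F = 0.60

F = (AUC_ev / D_ev) / (AUC_iv / D_iv)
  = (806/40) / (667/20)
  = 20.15 / 33.35 = 0.6042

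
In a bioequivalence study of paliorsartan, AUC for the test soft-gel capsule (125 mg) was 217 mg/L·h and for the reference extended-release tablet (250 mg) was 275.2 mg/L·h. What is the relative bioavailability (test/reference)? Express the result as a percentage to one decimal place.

F_rel = 157.7%

F_rel = (AUC_test/D_test) / (AUC_ref/D_ref)
      = (217/125) / (275.2/250)
      = 1.736 / 1.1008 = 1.5770 = 157.70%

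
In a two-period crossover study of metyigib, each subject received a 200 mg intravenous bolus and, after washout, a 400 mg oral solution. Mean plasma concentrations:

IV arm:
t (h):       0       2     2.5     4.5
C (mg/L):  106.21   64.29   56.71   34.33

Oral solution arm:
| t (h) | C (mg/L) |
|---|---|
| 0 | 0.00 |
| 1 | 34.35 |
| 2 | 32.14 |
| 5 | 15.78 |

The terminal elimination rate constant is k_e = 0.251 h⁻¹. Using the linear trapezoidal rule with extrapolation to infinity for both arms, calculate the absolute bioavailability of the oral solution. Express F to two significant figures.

F = 0.22

Trapezoidal AUC_0→4.5 (IV):
  [0→2]: (106.21+64.29)/2 × 2 = 170.5
  [2→2.5]: (64.29+56.71)/2 × 0.5 = 30.25
  [2.5→4.5]: (56.71+34.33)/2 × 2 = 91.04
  Sum = 291.79 mg/L·h
IV tail: 34.33/0.251 = 136.773; AUC_iv,0→∞ = 291.79 + 136.773 = 428.563 mg/L·h
Trapezoidal AUC_0→5 (oral solution):
  [0→1]: (0.00+34.35)/2 × 1 = 17.175
  [1→2]: (34.35+32.14)/2 × 1 = 33.245
  [2→5]: (32.14+15.78)/2 × 3 = 71.88
  Sum = 122.3 mg/L·h
oral solution tail: 15.78/0.251 = 62.869; AUC_ev,0→∞ = 122.3 + 62.869 = 185.169 mg/L·h
F = (AUC_ev/D_ev)/(AUC_iv/D_iv) = (185.169/400)/(428.563/200) = 0.4629225/2.142815 = 0.2160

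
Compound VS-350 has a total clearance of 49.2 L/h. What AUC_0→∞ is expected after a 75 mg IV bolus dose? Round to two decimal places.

AUC = 1.52 mg/L·h

AUC_0→∞ = Dose_iv / CL
        = 75 / 49.2 = 1.52439 mg/L·h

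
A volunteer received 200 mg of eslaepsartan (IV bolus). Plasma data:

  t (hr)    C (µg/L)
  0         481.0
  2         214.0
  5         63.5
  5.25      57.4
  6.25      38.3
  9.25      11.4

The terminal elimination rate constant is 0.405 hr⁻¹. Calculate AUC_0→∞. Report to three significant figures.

Trapezoidal AUC_0→9.25:
  [0→2]: (481.0+214.0)/2 × 2 = 695.0
  [2→5]: (214.0+63.5)/2 × 3 = 416.25
  [5→5.25]: (63.5+57.4)/2 × 0.25 = 15.1125
  [5.25→6.25]: (57.4+38.3)/2 × 1 = 47.85
  [6.25→9.25]: (38.3+11.4)/2 × 3 = 74.55
  Sum = 1248.7625 µg/L·hr
Extrapolated tail: C_last / k_e = 11.4 / 0.405 = 28.148
AUC_0→∞ = 1248.7625 + 28.148 = 1276.9105 µg/L·hr

AUC = 1280 µg/L·hr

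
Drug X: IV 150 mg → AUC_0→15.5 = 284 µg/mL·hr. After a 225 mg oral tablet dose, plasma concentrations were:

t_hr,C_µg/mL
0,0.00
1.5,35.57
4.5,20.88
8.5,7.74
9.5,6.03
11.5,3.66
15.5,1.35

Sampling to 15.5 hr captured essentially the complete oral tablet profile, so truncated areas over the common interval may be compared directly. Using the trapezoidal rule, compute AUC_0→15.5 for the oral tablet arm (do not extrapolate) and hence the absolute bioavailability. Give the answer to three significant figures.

F = 0.458

Trapezoidal AUC_0→15.5 (oral tablet):
  [0→1.5]: (0.00+35.57)/2 × 1.5 = 26.6775
  [1.5→4.5]: (35.57+20.88)/2 × 3 = 84.675
  [4.5→8.5]: (20.88+7.74)/2 × 4 = 57.24
  [8.5→9.5]: (7.74+6.03)/2 × 1 = 6.885
  [9.5→11.5]: (6.03+3.66)/2 × 2 = 9.69
  [11.5→15.5]: (3.66+1.35)/2 × 4 = 10.02
  Sum = 195.1875 µg/mL·hr
F = (AUC_ev/D_ev)/(AUC_iv/D_iv) = (195.1875/225)/(284/150) = 0.8675/1.89333 = 0.4582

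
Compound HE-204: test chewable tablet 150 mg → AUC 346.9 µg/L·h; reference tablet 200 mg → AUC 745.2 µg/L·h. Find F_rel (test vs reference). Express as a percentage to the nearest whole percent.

F_rel = (AUC_test/D_test) / (AUC_ref/D_ref)
      = (346.9/150) / (745.2/200)
      = 2.31267 / 3.726 = 0.6207 = 62.07%

F_rel = 62%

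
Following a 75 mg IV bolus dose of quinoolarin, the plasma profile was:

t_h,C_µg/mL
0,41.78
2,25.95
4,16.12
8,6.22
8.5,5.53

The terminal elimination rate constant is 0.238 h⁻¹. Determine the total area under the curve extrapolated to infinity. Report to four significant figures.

AUC = 180.7 µg/mL·h

Trapezoidal AUC_0→8.5:
  [0→2]: (41.78+25.95)/2 × 2 = 67.73
  [2→4]: (25.95+16.12)/2 × 2 = 42.07
  [4→8]: (16.12+6.22)/2 × 4 = 44.68
  [8→8.5]: (6.22+5.53)/2 × 0.5 = 2.9375
  Sum = 157.4175 µg/mL·h
Extrapolated tail: C_last / k_e = 5.53 / 0.238 = 23.235
AUC_0→∞ = 157.4175 + 23.235 = 180.6525 µg/mL·h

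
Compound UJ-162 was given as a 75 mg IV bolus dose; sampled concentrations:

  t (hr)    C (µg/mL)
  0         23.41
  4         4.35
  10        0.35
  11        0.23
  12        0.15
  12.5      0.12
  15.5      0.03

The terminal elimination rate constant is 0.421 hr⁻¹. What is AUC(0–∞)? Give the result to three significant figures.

AUC = 70.5 µg/mL·hr

Trapezoidal AUC_0→15.5:
  [0→4]: (23.41+4.35)/2 × 4 = 55.52
  [4→10]: (4.35+0.35)/2 × 6 = 14.1
  [10→11]: (0.35+0.23)/2 × 1 = 0.29
  [11→12]: (0.23+0.15)/2 × 1 = 0.19
  [12→12.5]: (0.15+0.12)/2 × 0.5 = 0.0675
  [12.5→15.5]: (0.12+0.03)/2 × 3 = 0.225
  Sum = 70.3925 µg/mL·hr
Extrapolated tail: C_last / k_e = 0.03 / 0.421 = 0.071
AUC_0→∞ = 70.3925 + 0.071 = 70.4635 µg/mL·hr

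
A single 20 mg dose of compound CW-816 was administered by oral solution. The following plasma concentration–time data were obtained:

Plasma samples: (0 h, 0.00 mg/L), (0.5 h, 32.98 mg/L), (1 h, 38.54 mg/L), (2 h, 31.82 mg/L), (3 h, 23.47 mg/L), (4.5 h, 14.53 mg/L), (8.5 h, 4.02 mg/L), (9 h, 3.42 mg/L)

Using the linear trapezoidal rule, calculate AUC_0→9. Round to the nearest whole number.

AUC = 156 mg/L·h

Trapezoidal AUC_0→9:
  [0→0.5]: (0.00+32.98)/2 × 0.5 = 8.245
  [0.5→1]: (32.98+38.54)/2 × 0.5 = 17.88
  [1→2]: (38.54+31.82)/2 × 1 = 35.18
  [2→3]: (31.82+23.47)/2 × 1 = 27.645
  [3→4.5]: (23.47+14.53)/2 × 1.5 = 28.5
  [4.5→8.5]: (14.53+4.02)/2 × 4 = 37.1
  [8.5→9]: (4.02+3.42)/2 × 0.5 = 1.86
  Sum = 156.41 mg/L·h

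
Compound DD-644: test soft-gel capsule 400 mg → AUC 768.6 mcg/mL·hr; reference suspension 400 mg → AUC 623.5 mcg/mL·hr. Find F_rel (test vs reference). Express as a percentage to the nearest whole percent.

F_rel = (AUC_test/D_test) / (AUC_ref/D_ref)
      = (768.6/400) / (623.5/400)
      = 1.9215 / 1.55875 = 1.2327 = 123.27%

F_rel = 123%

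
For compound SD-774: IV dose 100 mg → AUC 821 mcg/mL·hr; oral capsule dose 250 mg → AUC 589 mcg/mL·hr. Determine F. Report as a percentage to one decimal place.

F = 28.7%

F = (AUC_ev / D_ev) / (AUC_iv / D_iv)
  = (589/250) / (821/100)
  = 2.356 / 8.21 = 0.2870
  = 28.70%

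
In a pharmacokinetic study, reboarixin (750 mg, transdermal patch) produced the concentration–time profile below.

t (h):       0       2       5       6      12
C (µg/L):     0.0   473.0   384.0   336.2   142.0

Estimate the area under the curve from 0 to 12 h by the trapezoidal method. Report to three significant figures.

AUC = 3550 µg/L·h

Trapezoidal AUC_0→12:
  [0→2]: (0.0+473.0)/2 × 2 = 473.0
  [2→5]: (473.0+384.0)/2 × 3 = 1285.5
  [5→6]: (384.0+336.2)/2 × 1 = 360.1
  [6→12]: (336.2+142.0)/2 × 6 = 1434.6
  Sum = 3553.2 µg/L·h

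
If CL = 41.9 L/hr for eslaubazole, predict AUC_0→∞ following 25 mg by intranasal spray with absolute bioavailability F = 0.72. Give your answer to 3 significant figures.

AUC = 0.430 mg/L·hr

AUC_0→∞ = F × Dose / CL
        = 0.72 × 25 / 41.9 = 0.429594 mg/L·hr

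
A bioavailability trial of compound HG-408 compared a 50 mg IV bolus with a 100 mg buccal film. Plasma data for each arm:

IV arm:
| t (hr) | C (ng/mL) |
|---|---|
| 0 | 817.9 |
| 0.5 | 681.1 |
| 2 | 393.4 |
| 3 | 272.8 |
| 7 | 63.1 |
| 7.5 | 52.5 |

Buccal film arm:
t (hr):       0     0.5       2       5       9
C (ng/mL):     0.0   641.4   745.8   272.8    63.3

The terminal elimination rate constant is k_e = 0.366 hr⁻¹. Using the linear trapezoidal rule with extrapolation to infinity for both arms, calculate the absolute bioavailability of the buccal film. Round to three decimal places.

Trapezoidal AUC_0→7.5 (IV):
  [0→0.5]: (817.9+681.1)/2 × 0.5 = 374.75
  [0.5→2]: (681.1+393.4)/2 × 1.5 = 805.875
  [2→3]: (393.4+272.8)/2 × 1 = 333.1
  [3→7]: (272.8+63.1)/2 × 4 = 671.8
  [7→7.5]: (63.1+52.5)/2 × 0.5 = 28.9
  Sum = 2214.425 ng/mL·hr
IV tail: 52.5/0.366 = 143.443; AUC_iv,0→∞ = 2214.425 + 143.443 = 2357.868 ng/mL·hr
Trapezoidal AUC_0→9 (buccal film):
  [0→0.5]: (0.0+641.4)/2 × 0.5 = 160.35
  [0.5→2]: (641.4+745.8)/2 × 1.5 = 1040.4
  [2→5]: (745.8+272.8)/2 × 3 = 1527.9
  [5→9]: (272.8+63.3)/2 × 4 = 672.2
  Sum = 3400.85 ng/mL·hr
buccal film tail: 63.3/0.366 = 172.951; AUC_ev,0→∞ = 3400.85 + 172.951 = 3573.801 ng/mL·hr
F = (AUC_ev/D_ev)/(AUC_iv/D_iv) = (3573.801/100)/(2357.868/50) = 35.73801/47.15736 = 0.7578

F = 0.758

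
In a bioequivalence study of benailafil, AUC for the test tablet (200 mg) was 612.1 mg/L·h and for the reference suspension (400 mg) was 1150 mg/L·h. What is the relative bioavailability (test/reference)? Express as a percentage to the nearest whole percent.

F_rel = 106%

F_rel = (AUC_test/D_test) / (AUC_ref/D_ref)
      = (612.1/200) / (1150/400)
      = 3.0605 / 2.875 = 1.0645 = 106.45%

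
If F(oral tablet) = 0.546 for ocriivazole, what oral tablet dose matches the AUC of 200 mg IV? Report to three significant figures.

For equal systemic exposure: F × D_ev = D_iv
D_ev = D_iv / F = 200 / 0.546 = 366.3 mg

D_oral = 366 mg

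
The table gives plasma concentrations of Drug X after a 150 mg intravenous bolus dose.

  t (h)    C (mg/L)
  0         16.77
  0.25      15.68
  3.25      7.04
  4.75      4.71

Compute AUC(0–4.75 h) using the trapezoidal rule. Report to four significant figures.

Trapezoidal AUC_0→4.75:
  [0→0.25]: (16.77+15.68)/2 × 0.25 = 4.05625
  [0.25→3.25]: (15.68+7.04)/2 × 3 = 34.08
  [3.25→4.75]: (7.04+4.71)/2 × 1.5 = 8.8125
  Sum = 46.94875 mg/L·h

AUC = 46.95 mg/L·h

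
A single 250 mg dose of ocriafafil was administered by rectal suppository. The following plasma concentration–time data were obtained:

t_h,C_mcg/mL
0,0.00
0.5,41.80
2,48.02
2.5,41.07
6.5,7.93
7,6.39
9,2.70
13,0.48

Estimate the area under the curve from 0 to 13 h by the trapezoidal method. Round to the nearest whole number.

AUC = 217 mcg/mL·h

Trapezoidal AUC_0→13:
  [0→0.5]: (0.00+41.80)/2 × 0.5 = 10.45
  [0.5→2]: (41.80+48.02)/2 × 1.5 = 67.365
  [2→2.5]: (48.02+41.07)/2 × 0.5 = 22.2725
  [2.5→6.5]: (41.07+7.93)/2 × 4 = 98.0
  [6.5→7]: (7.93+6.39)/2 × 0.5 = 3.58
  [7→9]: (6.39+2.70)/2 × 2 = 9.09
  [9→13]: (2.70+0.48)/2 × 4 = 6.36
  Sum = 217.1175 mcg/mL·h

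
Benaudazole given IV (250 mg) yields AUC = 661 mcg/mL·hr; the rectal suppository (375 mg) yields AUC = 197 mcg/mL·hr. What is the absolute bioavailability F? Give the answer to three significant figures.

F = 0.199

F = (AUC_ev / D_ev) / (AUC_iv / D_iv)
  = (197/375) / (661/250)
  = 0.525333 / 2.644 = 0.1987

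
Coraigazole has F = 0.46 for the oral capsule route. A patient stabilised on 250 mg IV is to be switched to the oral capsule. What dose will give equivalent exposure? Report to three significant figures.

D_oral = 543 mg

For equal systemic exposure: F × D_ev = D_iv
D_ev = D_iv / F = 250 / 0.46 = 543.478 mg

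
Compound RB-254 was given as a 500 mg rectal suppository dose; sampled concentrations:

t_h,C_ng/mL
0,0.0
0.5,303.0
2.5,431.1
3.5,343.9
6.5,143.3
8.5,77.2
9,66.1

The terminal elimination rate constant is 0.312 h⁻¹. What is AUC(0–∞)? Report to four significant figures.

AUC = 2396 ng/mL·h

Trapezoidal AUC_0→9:
  [0→0.5]: (0.0+303.0)/2 × 0.5 = 75.75
  [0.5→2.5]: (303.0+431.1)/2 × 2 = 734.1
  [2.5→3.5]: (431.1+343.9)/2 × 1 = 387.5
  [3.5→6.5]: (343.9+143.3)/2 × 3 = 730.8
  [6.5→8.5]: (143.3+77.2)/2 × 2 = 220.5
  [8.5→9]: (77.2+66.1)/2 × 0.5 = 35.825
  Sum = 2184.475 ng/mL·h
Extrapolated tail: C_last / k_e = 66.1 / 0.312 = 211.859
AUC_0→∞ = 2184.475 + 211.859 = 2396.334 ng/mL·h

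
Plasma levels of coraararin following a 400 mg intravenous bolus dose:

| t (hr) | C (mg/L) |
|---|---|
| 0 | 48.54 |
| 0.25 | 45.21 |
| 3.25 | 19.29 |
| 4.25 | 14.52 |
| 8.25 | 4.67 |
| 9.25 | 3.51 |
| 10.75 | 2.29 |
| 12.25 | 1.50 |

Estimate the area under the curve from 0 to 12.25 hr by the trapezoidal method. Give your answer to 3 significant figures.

AUC = 175 mg/L·hr

Trapezoidal AUC_0→12.25:
  [0→0.25]: (48.54+45.21)/2 × 0.25 = 11.71875
  [0.25→3.25]: (45.21+19.29)/2 × 3 = 96.75
  [3.25→4.25]: (19.29+14.52)/2 × 1 = 16.905
  [4.25→8.25]: (14.52+4.67)/2 × 4 = 38.38
  [8.25→9.25]: (4.67+3.51)/2 × 1 = 4.09
  [9.25→10.75]: (3.51+2.29)/2 × 1.5 = 4.35
  [10.75→12.25]: (2.29+1.50)/2 × 1.5 = 2.8425
  Sum = 175.03625 mg/L·hr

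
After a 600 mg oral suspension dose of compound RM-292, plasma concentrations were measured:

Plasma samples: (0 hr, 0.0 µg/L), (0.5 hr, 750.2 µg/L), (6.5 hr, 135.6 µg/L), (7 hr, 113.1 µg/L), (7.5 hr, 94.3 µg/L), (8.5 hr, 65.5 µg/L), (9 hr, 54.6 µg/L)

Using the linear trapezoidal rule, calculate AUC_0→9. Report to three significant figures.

AUC = 3070 µg/L·hr

Trapezoidal AUC_0→9:
  [0→0.5]: (0.0+750.2)/2 × 0.5 = 187.55
  [0.5→6.5]: (750.2+135.6)/2 × 6 = 2657.4
  [6.5→7]: (135.6+113.1)/2 × 0.5 = 62.175
  [7→7.5]: (113.1+94.3)/2 × 0.5 = 51.85
  [7.5→8.5]: (94.3+65.5)/2 × 1 = 79.9
  [8.5→9]: (65.5+54.6)/2 × 0.5 = 30.025
  Sum = 3068.9 µg/L·hr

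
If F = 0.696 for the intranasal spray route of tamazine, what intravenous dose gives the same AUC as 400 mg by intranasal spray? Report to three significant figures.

D_iv = 278 mg

Systemic exposure from an extravascular dose = F × D_ev, so the equivalent IV dose is F × D_ev.
D_iv = F × D_ev = 0.696 × 400 = 278.4 mg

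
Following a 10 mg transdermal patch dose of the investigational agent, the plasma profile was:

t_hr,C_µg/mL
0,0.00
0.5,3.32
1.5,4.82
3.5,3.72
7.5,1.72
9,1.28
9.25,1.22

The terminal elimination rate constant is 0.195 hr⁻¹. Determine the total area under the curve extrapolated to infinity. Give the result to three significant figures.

AUC = 33.1 µg/mL·hr

Trapezoidal AUC_0→9.25:
  [0→0.5]: (0.00+3.32)/2 × 0.5 = 0.83
  [0.5→1.5]: (3.32+4.82)/2 × 1 = 4.07
  [1.5→3.5]: (4.82+3.72)/2 × 2 = 8.54
  [3.5→7.5]: (3.72+1.72)/2 × 4 = 10.88
  [7.5→9]: (1.72+1.28)/2 × 1.5 = 2.25
  [9→9.25]: (1.28+1.22)/2 × 0.25 = 0.3125
  Sum = 26.8825 µg/mL·hr
Extrapolated tail: C_last / k_e = 1.22 / 0.195 = 6.256
AUC_0→∞ = 26.8825 + 6.256 = 33.1385 µg/mL·hr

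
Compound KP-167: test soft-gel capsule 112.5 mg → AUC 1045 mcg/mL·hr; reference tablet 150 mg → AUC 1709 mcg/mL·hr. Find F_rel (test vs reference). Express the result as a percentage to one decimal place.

F_rel = (AUC_test/D_test) / (AUC_ref/D_ref)
      = (1045/112.5) / (1709/150)
      = 9.28889 / 11.3933 = 0.8153 = 81.53%

F_rel = 81.5%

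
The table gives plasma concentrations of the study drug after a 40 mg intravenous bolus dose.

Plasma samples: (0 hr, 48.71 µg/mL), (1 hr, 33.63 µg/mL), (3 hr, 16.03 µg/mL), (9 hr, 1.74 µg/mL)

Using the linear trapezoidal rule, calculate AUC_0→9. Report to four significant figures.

AUC = 144.1 µg/mL·hr

Trapezoidal AUC_0→9:
  [0→1]: (48.71+33.63)/2 × 1 = 41.17
  [1→3]: (33.63+16.03)/2 × 2 = 49.66
  [3→9]: (16.03+1.74)/2 × 6 = 53.31
  Sum = 144.14 µg/mL·hr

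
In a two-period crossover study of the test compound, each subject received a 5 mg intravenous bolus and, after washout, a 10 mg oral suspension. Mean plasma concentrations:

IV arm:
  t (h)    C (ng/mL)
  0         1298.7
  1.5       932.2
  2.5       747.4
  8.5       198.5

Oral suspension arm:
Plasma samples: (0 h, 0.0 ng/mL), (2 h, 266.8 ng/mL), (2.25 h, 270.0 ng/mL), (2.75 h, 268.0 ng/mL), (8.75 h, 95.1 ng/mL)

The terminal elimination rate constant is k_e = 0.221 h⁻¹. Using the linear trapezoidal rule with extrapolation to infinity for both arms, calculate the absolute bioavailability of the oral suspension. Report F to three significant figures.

F = 0.159

Trapezoidal AUC_0→8.5 (IV):
  [0→1.5]: (1298.7+932.2)/2 × 1.5 = 1673.175
  [1.5→2.5]: (932.2+747.4)/2 × 1 = 839.8
  [2.5→8.5]: (747.4+198.5)/2 × 6 = 2837.7
  Sum = 5350.675 ng/mL·h
IV tail: 198.5/0.221 = 898.190; AUC_iv,0→∞ = 5350.675 + 898.190 = 6248.865 ng/mL·h
Trapezoidal AUC_0→8.75 (oral suspension):
  [0→2]: (0.0+266.8)/2 × 2 = 266.8
  [2→2.25]: (266.8+270.0)/2 × 0.25 = 67.1
  [2.25→2.75]: (270.0+268.0)/2 × 0.5 = 134.5
  [2.75→8.75]: (268.0+95.1)/2 × 6 = 1089.3
  Sum = 1557.7 ng/mL·h
oral suspension tail: 95.1/0.221 = 430.317; AUC_ev,0→∞ = 1557.7 + 430.317 = 1988.017 ng/mL·h
F = (AUC_ev/D_ev)/(AUC_iv/D_iv) = (1988.017/10)/(6248.865/5) = 198.8017/1249.773 = 0.1591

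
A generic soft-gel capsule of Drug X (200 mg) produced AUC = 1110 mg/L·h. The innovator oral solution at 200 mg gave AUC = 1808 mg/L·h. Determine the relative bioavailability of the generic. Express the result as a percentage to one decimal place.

F_rel = 61.4%

F_rel = (AUC_test/D_test) / (AUC_ref/D_ref)
      = (1110/200) / (1808/200)
      = 5.55 / 9.04 = 0.6139 = 61.39%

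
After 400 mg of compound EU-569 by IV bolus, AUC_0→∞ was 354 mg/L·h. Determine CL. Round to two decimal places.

CL = Dose_iv / AUC_0→∞
   = 400 / 354 = 1.12994 L/h

CL = 1.13 L/h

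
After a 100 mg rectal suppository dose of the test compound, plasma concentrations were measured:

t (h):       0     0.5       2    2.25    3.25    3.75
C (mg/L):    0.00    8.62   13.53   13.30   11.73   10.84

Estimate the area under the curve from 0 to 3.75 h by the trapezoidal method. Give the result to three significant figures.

AUC = 40.3 mg/L·h

Trapezoidal AUC_0→3.75:
  [0→0.5]: (0.00+8.62)/2 × 0.5 = 2.155
  [0.5→2]: (8.62+13.53)/2 × 1.5 = 16.6125
  [2→2.25]: (13.53+13.30)/2 × 0.25 = 3.35375
  [2.25→3.25]: (13.30+11.73)/2 × 1 = 12.515
  [3.25→3.75]: (11.73+10.84)/2 × 0.5 = 5.6425
  Sum = 40.27875 mg/L·h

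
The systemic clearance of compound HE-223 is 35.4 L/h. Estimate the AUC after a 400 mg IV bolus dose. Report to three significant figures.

AUC_0→∞ = Dose_iv / CL
        = 400 / 35.4 = 11.2994 mg/L·h

AUC = 11.3 mg/L·h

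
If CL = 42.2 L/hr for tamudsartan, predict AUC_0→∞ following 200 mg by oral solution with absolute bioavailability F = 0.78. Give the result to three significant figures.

AUC_0→∞ = F × Dose / CL
        = 0.78 × 200 / 42.2 = 3.69668 mg/L·hr

AUC = 3.70 mg/L·hr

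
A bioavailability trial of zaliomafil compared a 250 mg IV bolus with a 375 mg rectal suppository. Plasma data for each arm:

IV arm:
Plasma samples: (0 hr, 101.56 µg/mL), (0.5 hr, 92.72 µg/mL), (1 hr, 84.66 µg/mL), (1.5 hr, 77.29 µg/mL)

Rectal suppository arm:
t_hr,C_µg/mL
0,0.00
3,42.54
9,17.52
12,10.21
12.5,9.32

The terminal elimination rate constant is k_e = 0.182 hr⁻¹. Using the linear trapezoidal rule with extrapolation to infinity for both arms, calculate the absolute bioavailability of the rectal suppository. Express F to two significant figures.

Trapezoidal AUC_0→1.5 (IV):
  [0→0.5]: (101.56+92.72)/2 × 0.5 = 48.57
  [0.5→1]: (92.72+84.66)/2 × 0.5 = 44.345
  [1→1.5]: (84.66+77.29)/2 × 0.5 = 40.4875
  Sum = 133.4025 µg/mL·hr
IV tail: 77.29/0.182 = 424.670; AUC_iv,0→∞ = 133.4025 + 424.670 = 558.0725 µg/mL·hr
Trapezoidal AUC_0→12.5 (rectal suppository):
  [0→3]: (0.00+42.54)/2 × 3 = 63.81
  [3→9]: (42.54+17.52)/2 × 6 = 180.18
  [9→12]: (17.52+10.21)/2 × 3 = 41.595
  [12→12.5]: (10.21+9.32)/2 × 0.5 = 4.8825
  Sum = 290.4675 µg/mL·hr
rectal suppository tail: 9.32/0.182 = 51.209; AUC_ev,0→∞ = 290.4675 + 51.209 = 341.6765 µg/mL·hr
F = (AUC_ev/D_ev)/(AUC_iv/D_iv) = (341.6765/375)/(558.0725/250) = 0.911137/2.23229 = 0.4082

F = 0.41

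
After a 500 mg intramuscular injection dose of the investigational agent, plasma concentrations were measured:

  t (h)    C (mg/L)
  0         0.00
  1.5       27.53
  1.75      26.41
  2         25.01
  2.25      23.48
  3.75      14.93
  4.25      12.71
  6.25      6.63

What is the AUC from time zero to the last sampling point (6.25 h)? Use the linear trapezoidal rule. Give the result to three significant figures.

Trapezoidal AUC_0→6.25:
  [0→1.5]: (0.00+27.53)/2 × 1.5 = 20.6475
  [1.5→1.75]: (27.53+26.41)/2 × 0.25 = 6.7425
  [1.75→2]: (26.41+25.01)/2 × 0.25 = 6.4275
  [2→2.25]: (25.01+23.48)/2 × 0.25 = 6.06125
  [2.25→3.75]: (23.48+14.93)/2 × 1.5 = 28.8075
  [3.75→4.25]: (14.93+12.71)/2 × 0.5 = 6.91
  [4.25→6.25]: (12.71+6.63)/2 × 2 = 19.34
  Sum = 94.93625 mg/L·h

AUC = 94.9 mg/L·h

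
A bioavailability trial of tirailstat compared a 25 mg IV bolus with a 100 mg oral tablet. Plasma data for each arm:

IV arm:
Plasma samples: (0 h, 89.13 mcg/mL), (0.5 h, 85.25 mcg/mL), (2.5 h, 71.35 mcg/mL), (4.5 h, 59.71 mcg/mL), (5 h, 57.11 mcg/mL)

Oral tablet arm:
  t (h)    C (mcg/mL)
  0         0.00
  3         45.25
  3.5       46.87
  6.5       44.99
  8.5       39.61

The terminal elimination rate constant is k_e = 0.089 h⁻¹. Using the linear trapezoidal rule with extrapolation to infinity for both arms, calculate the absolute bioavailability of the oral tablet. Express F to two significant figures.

Trapezoidal AUC_0→5 (IV):
  [0→0.5]: (89.13+85.25)/2 × 0.5 = 43.595
  [0.5→2.5]: (85.25+71.35)/2 × 2 = 156.6
  [2.5→4.5]: (71.35+59.71)/2 × 2 = 131.06
  [4.5→5]: (59.71+57.11)/2 × 0.5 = 29.205
  Sum = 360.46 mcg/mL·h
IV tail: 57.11/0.089 = 641.685; AUC_iv,0→∞ = 360.46 + 641.685 = 1002.145 mcg/mL·h
Trapezoidal AUC_0→8.5 (oral tablet):
  [0→3]: (0.00+45.25)/2 × 3 = 67.875
  [3→3.5]: (45.25+46.87)/2 × 0.5 = 23.03
  [3.5→6.5]: (46.87+44.99)/2 × 3 = 137.79
  [6.5→8.5]: (44.99+39.61)/2 × 2 = 84.6
  Sum = 313.295 mcg/mL·h
oral tablet tail: 39.61/0.089 = 445.056; AUC_ev,0→∞ = 313.295 + 445.056 = 758.351 mcg/mL·h
F = (AUC_ev/D_ev)/(AUC_iv/D_iv) = (758.351/100)/(1002.145/25) = 7.58351/40.0858 = 0.1892

F = 0.19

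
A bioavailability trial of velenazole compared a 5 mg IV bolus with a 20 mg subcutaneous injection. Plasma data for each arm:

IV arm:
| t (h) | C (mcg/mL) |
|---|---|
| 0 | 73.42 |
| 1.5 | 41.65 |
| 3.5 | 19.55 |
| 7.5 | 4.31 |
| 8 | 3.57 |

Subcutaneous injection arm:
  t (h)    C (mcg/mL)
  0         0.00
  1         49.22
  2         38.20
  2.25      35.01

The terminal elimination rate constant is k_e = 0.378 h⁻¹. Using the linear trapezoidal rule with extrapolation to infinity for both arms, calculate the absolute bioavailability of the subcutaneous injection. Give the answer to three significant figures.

F = 0.206

Trapezoidal AUC_0→8 (IV):
  [0→1.5]: (73.42+41.65)/2 × 1.5 = 86.3025
  [1.5→3.5]: (41.65+19.55)/2 × 2 = 61.2
  [3.5→7.5]: (19.55+4.31)/2 × 4 = 47.72
  [7.5→8]: (4.31+3.57)/2 × 0.5 = 1.97
  Sum = 197.1925 mcg/mL·h
IV tail: 3.57/0.378 = 9.444; AUC_iv,0→∞ = 197.1925 + 9.444 = 206.6365 mcg/mL·h
Trapezoidal AUC_0→2.25 (subcutaneous injection):
  [0→1]: (0.00+49.22)/2 × 1 = 24.61
  [1→2]: (49.22+38.20)/2 × 1 = 43.71
  [2→2.25]: (38.20+35.01)/2 × 0.25 = 9.15125
  Sum = 77.47125 mcg/mL·h
subcutaneous injection tail: 35.01/0.378 = 92.619; AUC_ev,0→∞ = 77.47125 + 92.619 = 170.09025 mcg/mL·h
F = (AUC_ev/D_ev)/(AUC_iv/D_iv) = (170.09025/20)/(206.6365/5) = 8.5045125/41.3273 = 0.2058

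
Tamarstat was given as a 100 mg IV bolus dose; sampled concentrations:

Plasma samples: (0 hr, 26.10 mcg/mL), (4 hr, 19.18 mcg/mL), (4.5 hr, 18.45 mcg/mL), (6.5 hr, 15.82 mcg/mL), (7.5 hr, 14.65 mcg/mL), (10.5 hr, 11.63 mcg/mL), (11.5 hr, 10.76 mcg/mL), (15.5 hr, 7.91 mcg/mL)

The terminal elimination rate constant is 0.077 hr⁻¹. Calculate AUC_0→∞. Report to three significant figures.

Trapezoidal AUC_0→15.5:
  [0→4]: (26.10+19.18)/2 × 4 = 90.56
  [4→4.5]: (19.18+18.45)/2 × 0.5 = 9.4075
  [4.5→6.5]: (18.45+15.82)/2 × 2 = 34.27
  [6.5→7.5]: (15.82+14.65)/2 × 1 = 15.235
  [7.5→10.5]: (14.65+11.63)/2 × 3 = 39.42
  [10.5→11.5]: (11.63+10.76)/2 × 1 = 11.195
  [11.5→15.5]: (10.76+7.91)/2 × 4 = 37.34
  Sum = 237.4275 mcg/mL·hr
Extrapolated tail: C_last / k_e = 7.91 / 0.077 = 102.727
AUC_0→∞ = 237.4275 + 102.727 = 340.1545 mcg/mL·hr

AUC = 340 mcg/mL·hr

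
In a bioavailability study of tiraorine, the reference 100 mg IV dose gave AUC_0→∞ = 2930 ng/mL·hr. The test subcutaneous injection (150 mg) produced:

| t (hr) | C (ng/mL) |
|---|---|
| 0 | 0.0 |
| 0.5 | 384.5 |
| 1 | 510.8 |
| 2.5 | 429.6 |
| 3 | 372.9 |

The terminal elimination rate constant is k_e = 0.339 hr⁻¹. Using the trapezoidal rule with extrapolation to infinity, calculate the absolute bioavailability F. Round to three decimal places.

F = 0.529

Trapezoidal AUC_0→3 (subcutaneous injection):
  [0→0.5]: (0.0+384.5)/2 × 0.5 = 96.125
  [0.5→1]: (384.5+510.8)/2 × 0.5 = 223.825
  [1→2.5]: (510.8+429.6)/2 × 1.5 = 705.3
  [2.5→3]: (429.6+372.9)/2 × 0.5 = 200.625
  Sum = 1225.875 ng/mL·hr
Tail: C_last/k_e = 372.9/0.339 = 1100.000
AUC_0→∞ (subcutaneous injection) = 1225.875 + 1100.000 = 2325.875 ng/mL·hr
F = (AUC_ev/D_ev)/(AUC_iv/D_iv) = (2325.875/150)/(2930/100) = 15.5058/29.3 = 0.5292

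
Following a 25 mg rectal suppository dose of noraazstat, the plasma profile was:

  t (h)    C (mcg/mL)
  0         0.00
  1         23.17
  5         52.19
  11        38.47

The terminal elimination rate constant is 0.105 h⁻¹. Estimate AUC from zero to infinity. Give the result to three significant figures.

Trapezoidal AUC_0→11:
  [0→1]: (0.00+23.17)/2 × 1 = 11.585
  [1→5]: (23.17+52.19)/2 × 4 = 150.72
  [5→11]: (52.19+38.47)/2 × 6 = 271.98
  Sum = 434.285 mcg/mL·h
Extrapolated tail: C_last / k_e = 38.47 / 0.105 = 366.381
AUC_0→∞ = 434.285 + 366.381 = 800.666 mcg/mL·h

AUC = 801 mcg/mL·h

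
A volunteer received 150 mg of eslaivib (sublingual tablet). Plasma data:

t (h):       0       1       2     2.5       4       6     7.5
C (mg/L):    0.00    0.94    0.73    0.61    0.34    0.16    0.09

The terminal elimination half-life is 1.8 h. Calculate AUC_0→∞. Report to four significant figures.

Trapezoidal AUC_0→7.5:
  [0→1]: (0.00+0.94)/2 × 1 = 0.47
  [1→2]: (0.94+0.73)/2 × 1 = 0.835
  [2→2.5]: (0.73+0.61)/2 × 0.5 = 0.335
  [2.5→4]: (0.61+0.34)/2 × 1.5 = 0.7125
  [4→6]: (0.34+0.16)/2 × 2 = 0.5
  [6→7.5]: (0.16+0.09)/2 × 1.5 = 0.1875
  Sum = 3.04 mg/L·h
k_e = ln2 / t½ = 0.693147 / 1.8 = 0.3851 h^-1
Extrapolated tail: C_last / k_e = 0.09 / 0.3851 = 0.234
AUC_0→∞ = 3.04 + 0.234 = 3.274 mg/L·h

AUC = 3.274 mg/L·h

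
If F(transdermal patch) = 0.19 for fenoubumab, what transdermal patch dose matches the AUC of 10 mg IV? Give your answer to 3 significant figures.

D_transdermal = 52.6 mg

For equal systemic exposure: F × D_ev = D_iv
D_ev = D_iv / F = 10 / 0.19 = 52.6316 mg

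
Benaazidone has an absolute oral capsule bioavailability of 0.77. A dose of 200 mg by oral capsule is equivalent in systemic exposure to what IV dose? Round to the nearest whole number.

Systemic exposure from an extravascular dose = F × D_ev, so the equivalent IV dose is F × D_ev.
D_iv = F × D_ev = 0.77 × 200 = 154 mg

D_iv = 154 mg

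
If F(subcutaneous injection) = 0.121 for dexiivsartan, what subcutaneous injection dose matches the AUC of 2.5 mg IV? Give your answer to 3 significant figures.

For equal systemic exposure: F × D_ev = D_iv
D_ev = D_iv / F = 2.5 / 0.121 = 20.6612 mg

D_subcutaneous = 20.7 mg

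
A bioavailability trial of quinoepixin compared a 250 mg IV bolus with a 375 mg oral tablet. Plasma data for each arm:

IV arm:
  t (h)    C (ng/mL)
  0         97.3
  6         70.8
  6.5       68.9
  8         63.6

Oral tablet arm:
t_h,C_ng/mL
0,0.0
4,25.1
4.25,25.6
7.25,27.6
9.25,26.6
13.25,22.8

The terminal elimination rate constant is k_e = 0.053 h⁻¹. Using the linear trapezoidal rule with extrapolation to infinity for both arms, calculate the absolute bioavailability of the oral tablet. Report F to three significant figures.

Trapezoidal AUC_0→8 (IV):
  [0→6]: (97.3+70.8)/2 × 6 = 504.3
  [6→6.5]: (70.8+68.9)/2 × 0.5 = 34.925
  [6.5→8]: (68.9+63.6)/2 × 1.5 = 99.375
  Sum = 638.6 ng/mL·h
IV tail: 63.6/0.053 = 1200.000; AUC_iv,0→∞ = 638.6 + 1200.000 = 1838.6 ng/mL·h
Trapezoidal AUC_0→13.25 (oral tablet):
  [0→4]: (0.0+25.1)/2 × 4 = 50.2
  [4→4.25]: (25.1+25.6)/2 × 0.25 = 6.3375
  [4.25→7.25]: (25.6+27.6)/2 × 3 = 79.8
  [7.25→9.25]: (27.6+26.6)/2 × 2 = 54.2
  [9.25→13.25]: (26.6+22.8)/2 × 4 = 98.8
  Sum = 289.3375 ng/mL·h
oral tablet tail: 22.8/0.053 = 430.189; AUC_ev,0→∞ = 289.3375 + 430.189 = 719.5265 ng/mL·h
F = (AUC_ev/D_ev)/(AUC_iv/D_iv) = (719.5265/375)/(1838.6/250) = 1.91874/7.3544 = 0.2609

F = 0.261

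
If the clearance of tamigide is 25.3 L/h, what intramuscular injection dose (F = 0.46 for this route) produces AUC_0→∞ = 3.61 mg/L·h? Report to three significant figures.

Dose = CL × AUC_0→∞ / F
     = 25.3 × 3.61 / 0.46 = 198.55 mg

Dose = 199 mg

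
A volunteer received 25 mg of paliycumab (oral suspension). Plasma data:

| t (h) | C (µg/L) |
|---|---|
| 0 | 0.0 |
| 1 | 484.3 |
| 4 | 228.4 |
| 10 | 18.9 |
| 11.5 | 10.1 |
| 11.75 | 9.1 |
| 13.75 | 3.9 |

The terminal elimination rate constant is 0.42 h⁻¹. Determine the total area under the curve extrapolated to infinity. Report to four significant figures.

Trapezoidal AUC_0→13.75:
  [0→1]: (0.0+484.3)/2 × 1 = 242.15
  [1→4]: (484.3+228.4)/2 × 3 = 1069.05
  [4→10]: (228.4+18.9)/2 × 6 = 741.9
  [10→11.5]: (18.9+10.1)/2 × 1.5 = 21.75
  [11.5→11.75]: (10.1+9.1)/2 × 0.25 = 2.4
  [11.75→13.75]: (9.1+3.9)/2 × 2 = 13.0
  Sum = 2090.25 µg/L·h
Extrapolated tail: C_last / k_e = 3.9 / 0.42 = 9.286
AUC_0→∞ = 2090.25 + 9.286 = 2099.536 µg/L·h

AUC = 2100 µg/L·h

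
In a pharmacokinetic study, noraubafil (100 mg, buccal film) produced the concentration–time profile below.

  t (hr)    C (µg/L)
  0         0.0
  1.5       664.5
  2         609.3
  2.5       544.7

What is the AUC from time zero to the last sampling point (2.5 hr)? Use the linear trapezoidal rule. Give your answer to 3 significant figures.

AUC = 1110 µg/L·hr

Trapezoidal AUC_0→2.5:
  [0→1.5]: (0.0+664.5)/2 × 1.5 = 498.375
  [1.5→2]: (664.5+609.3)/2 × 0.5 = 318.45
  [2→2.5]: (609.3+544.7)/2 × 0.5 = 288.5
  Sum = 1105.325 µg/L·hr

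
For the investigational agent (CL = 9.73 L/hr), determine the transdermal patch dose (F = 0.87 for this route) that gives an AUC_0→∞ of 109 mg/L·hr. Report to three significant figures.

Dose = CL × AUC_0→∞ / F
     = 9.73 × 109 / 0.87 = 1219.05 mg

Dose = 1220 mg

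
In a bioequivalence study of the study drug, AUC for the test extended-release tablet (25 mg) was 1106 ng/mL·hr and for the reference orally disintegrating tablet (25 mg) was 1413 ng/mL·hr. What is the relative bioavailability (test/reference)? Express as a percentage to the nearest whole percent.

F_rel = (AUC_test/D_test) / (AUC_ref/D_ref)
      = (1106/25) / (1413/25)
      = 44.24 / 56.52 = 0.7827 = 78.27%

F_rel = 78%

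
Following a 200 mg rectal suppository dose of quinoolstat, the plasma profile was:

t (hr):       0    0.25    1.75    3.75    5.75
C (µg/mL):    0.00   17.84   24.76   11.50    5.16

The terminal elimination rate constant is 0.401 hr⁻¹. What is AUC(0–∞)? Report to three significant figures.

Trapezoidal AUC_0→5.75:
  [0→0.25]: (0.00+17.84)/2 × 0.25 = 2.23
  [0.25→1.75]: (17.84+24.76)/2 × 1.5 = 31.95
  [1.75→3.75]: (24.76+11.50)/2 × 2 = 36.26
  [3.75→5.75]: (11.50+5.16)/2 × 2 = 16.66
  Sum = 87.1 µg/mL·hr
Extrapolated tail: C_last / k_e = 5.16 / 0.401 = 12.868
AUC_0→∞ = 87.1 + 12.868 = 99.968 µg/mL·hr

AUC = 100 µg/mL·hr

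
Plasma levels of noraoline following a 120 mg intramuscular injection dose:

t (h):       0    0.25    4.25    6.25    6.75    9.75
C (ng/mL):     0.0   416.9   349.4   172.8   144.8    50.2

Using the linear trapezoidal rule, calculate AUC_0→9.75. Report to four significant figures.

AUC = 2479 ng/mL·h

Trapezoidal AUC_0→9.75:
  [0→0.25]: (0.0+416.9)/2 × 0.25 = 52.1125
  [0.25→4.25]: (416.9+349.4)/2 × 4 = 1532.6
  [4.25→6.25]: (349.4+172.8)/2 × 2 = 522.2
  [6.25→6.75]: (172.8+144.8)/2 × 0.5 = 79.4
  [6.75→9.75]: (144.8+50.2)/2 × 3 = 292.5
  Sum = 2478.8125 ng/mL·h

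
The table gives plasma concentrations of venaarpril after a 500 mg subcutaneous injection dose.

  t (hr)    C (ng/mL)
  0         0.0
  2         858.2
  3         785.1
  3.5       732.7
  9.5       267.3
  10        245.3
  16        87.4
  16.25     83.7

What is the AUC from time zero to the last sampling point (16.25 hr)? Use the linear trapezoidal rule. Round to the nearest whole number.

Trapezoidal AUC_0→16.25:
  [0→2]: (0.0+858.2)/2 × 2 = 858.2
  [2→3]: (858.2+785.1)/2 × 1 = 821.65
  [3→3.5]: (785.1+732.7)/2 × 0.5 = 379.45
  [3.5→9.5]: (732.7+267.3)/2 × 6 = 3000.0
  [9.5→10]: (267.3+245.3)/2 × 0.5 = 128.15
  [10→16]: (245.3+87.4)/2 × 6 = 998.1
  [16→16.25]: (87.4+83.7)/2 × 0.25 = 21.3875
  Sum = 6206.9375 ng/mL·hr

AUC = 6207 ng/mL·hr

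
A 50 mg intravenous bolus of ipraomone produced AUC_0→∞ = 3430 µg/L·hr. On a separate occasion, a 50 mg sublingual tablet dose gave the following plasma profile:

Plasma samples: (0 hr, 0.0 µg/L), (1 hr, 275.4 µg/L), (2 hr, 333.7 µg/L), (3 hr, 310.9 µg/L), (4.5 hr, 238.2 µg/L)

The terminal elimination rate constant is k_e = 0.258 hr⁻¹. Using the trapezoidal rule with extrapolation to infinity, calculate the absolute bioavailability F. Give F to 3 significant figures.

Trapezoidal AUC_0→4.5 (sublingual tablet):
  [0→1]: (0.0+275.4)/2 × 1 = 137.7
  [1→2]: (275.4+333.7)/2 × 1 = 304.55
  [2→3]: (333.7+310.9)/2 × 1 = 322.3
  [3→4.5]: (310.9+238.2)/2 × 1.5 = 411.825
  Sum = 1176.375 µg/L·hr
Tail: C_last/k_e = 238.2/0.258 = 923.256
AUC_0→∞ (sublingual tablet) = 1176.375 + 923.256 = 2099.631 µg/L·hr
F = (AUC_ev/D_ev)/(AUC_iv/D_iv) = (2099.631/50)/(3430/50) = 41.99262/68.6 = 0.6121

F = 0.612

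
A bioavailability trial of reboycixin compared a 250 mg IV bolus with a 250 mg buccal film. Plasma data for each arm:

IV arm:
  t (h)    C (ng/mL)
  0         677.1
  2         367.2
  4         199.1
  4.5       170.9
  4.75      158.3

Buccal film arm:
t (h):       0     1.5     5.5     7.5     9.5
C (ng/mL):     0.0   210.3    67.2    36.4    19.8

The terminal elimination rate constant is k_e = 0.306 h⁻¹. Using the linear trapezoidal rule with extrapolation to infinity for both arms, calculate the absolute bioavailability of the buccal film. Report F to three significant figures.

Trapezoidal AUC_0→4.75 (IV):
  [0→2]: (677.1+367.2)/2 × 2 = 1044.3
  [2→4]: (367.2+199.1)/2 × 2 = 566.3
  [4→4.5]: (199.1+170.9)/2 × 0.5 = 92.5
  [4.5→4.75]: (170.9+158.3)/2 × 0.25 = 41.15
  Sum = 1744.25 ng/mL·h
IV tail: 158.3/0.306 = 517.320; AUC_iv,0→∞ = 1744.25 + 517.320 = 2261.57 ng/mL·h
Trapezoidal AUC_0→9.5 (buccal film):
  [0→1.5]: (0.0+210.3)/2 × 1.5 = 157.725
  [1.5→5.5]: (210.3+67.2)/2 × 4 = 555.0
  [5.5→7.5]: (67.2+36.4)/2 × 2 = 103.6
  [7.5→9.5]: (36.4+19.8)/2 × 2 = 56.2
  Sum = 872.525 ng/mL·h
buccal film tail: 19.8/0.306 = 64.706; AUC_ev,0→∞ = 872.525 + 64.706 = 937.231 ng/mL·h
F = (AUC_ev/D_ev)/(AUC_iv/D_iv) = (937.231/250)/(2261.57/250) = 3.748924/9.04628 = 0.4144

F = 0.414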